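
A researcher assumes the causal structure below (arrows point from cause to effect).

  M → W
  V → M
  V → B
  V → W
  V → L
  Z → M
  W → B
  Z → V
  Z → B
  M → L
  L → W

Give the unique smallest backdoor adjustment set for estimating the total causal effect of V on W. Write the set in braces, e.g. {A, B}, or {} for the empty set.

{Z}

Variables eligible for adjustment (non-descendants of V, excluding V and W): {Z}.
Backdoor paths from V to W:
  P1: V <- Z -> M -> L -> W
  P2: V <- Z -> M -> W
  P3: V <- Z -> B <- W
The empty set is not sufficient: P1 (V <- Z -> M -> L -> W) has no collider blocking it and no conditioned non-collider, so it is open.
Try {Z}:
  P1: blocked at fork node Z ∈ conditioning set.
  P2: blocked at fork node Z ∈ conditioning set.
  P3: blocked at fork node Z ∈ conditioning set.
{Z} contains no descendant of V and blocks every backdoor path.
{Z} is the unique smallest valid adjustment set.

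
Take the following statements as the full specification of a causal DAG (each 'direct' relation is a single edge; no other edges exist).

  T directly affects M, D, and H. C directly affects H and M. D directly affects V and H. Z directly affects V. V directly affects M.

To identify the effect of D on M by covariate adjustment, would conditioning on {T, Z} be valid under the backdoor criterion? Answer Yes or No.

Yes

Backdoor paths from D to M (paths whose first edge points into D):
  P1: D <- T -> H <- C -> M
  P2: D <- T -> M
Condition 1 (no descendant of D in the set): holds — descendants of D are {H, M, V}; none are in {T, Z}.
Condition 2 (every backdoor path blocked by {T, Z}):
  P1: blocked at fork node T ∈ conditioning set.
  P2: blocked at fork node T ∈ conditioning set.
{T, Z} satisfies the backdoor criterion.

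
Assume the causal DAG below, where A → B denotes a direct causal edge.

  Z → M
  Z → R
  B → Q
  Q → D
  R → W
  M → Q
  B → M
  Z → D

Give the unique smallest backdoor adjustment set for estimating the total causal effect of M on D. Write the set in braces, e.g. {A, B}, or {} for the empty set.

Variables eligible for adjustment (non-descendants of M, excluding M and D): {B, R, W, Z}.
Backdoor paths from M to D:
  P1: M <- Z -> D
  P2: M <- B -> Q -> D
The empty set is not sufficient: P1 (M <- Z -> D) has no collider blocking it and no conditioned non-collider, so it is open.
Try {B, Z}:
  P1: blocked at fork node Z ∈ conditioning set.
  P2: blocked at fork node B ∈ conditioning set.
{B, Z} contains no descendant of M and blocks every backdoor path.
Every element of {B, Z} is needed (dropping B leaves P2 open; dropping Z leaves P1 open), so no proper subset is valid.
Among all size-2 subsets of the eligible variables, only {B, Z} blocks every backdoor path, so it is the unique smallest valid adjustment set.

{B, Z}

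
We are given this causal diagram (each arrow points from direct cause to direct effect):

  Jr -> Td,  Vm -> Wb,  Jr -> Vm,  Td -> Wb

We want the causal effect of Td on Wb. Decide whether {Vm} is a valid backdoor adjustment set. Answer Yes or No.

Backdoor paths from Td to Wb (paths whose first edge points into Td):
  P1: Td <- Jr -> Vm -> Wb
Condition 1 (no descendant of Td in the set): holds — descendants of Td are {Wb}; none are in {Vm}.
Condition 2 (every backdoor path blocked by {Vm}):
  P1: blocked at chain node Vm ∈ conditioning set.
{Vm} satisfies the backdoor criterion.

Yes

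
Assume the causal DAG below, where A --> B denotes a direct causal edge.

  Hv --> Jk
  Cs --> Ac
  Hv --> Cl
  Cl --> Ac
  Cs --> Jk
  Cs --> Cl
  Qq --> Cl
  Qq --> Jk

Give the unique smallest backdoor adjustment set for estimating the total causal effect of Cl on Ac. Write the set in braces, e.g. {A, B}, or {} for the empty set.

Variables eligible for adjustment (non-descendants of Cl, excluding Cl and Ac): {Cs, Hv, Jk, Qq}.
Backdoor paths from Cl to Ac:
  P1: Cl <- Cs -> Ac
  P2: Cl <- Qq -> Jk <- Cs -> Ac
  P3: Cl <- Hv -> Jk <- Cs -> Ac
The empty set is not sufficient: P1 (Cl <- Cs -> Ac) has no collider blocking it and no conditioned non-collider, so it is open.
Try {Cs}:
  P1: blocked at fork node Cs ∈ conditioning set.
  P2: blocked at collider Jk (neither it nor any descendant is in the conditioning set).
  P3: blocked at collider Jk (neither it nor any descendant is in the conditioning set).
{Cs} contains no descendant of Cl and blocks every backdoor path.
No other singleton works — e.g. {Qq} leaves P1 open — so {Cs} is the unique smallest valid adjustment set.

{Cs}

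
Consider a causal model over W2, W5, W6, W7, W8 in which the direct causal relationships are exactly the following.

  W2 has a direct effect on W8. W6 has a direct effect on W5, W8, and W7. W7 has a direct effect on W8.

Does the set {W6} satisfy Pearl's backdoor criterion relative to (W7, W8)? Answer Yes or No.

Backdoor paths from W7 to W8 (paths whose first edge points into W7):
  P1: W7 <- W6 -> W8
Condition 1 (no descendant of W7 in the set): holds — descendants of W7 are {W8}; none are in {W6}.
Condition 2 (every backdoor path blocked by {W6}):
  P1: blocked at fork node W6 ∈ conditioning set.
{W6} satisfies the backdoor criterion.

Yes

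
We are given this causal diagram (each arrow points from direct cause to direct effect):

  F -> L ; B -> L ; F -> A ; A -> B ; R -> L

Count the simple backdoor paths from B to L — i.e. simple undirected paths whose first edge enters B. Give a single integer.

1

A backdoor path from B to L is any simple undirected path whose first edge points into B (i.e. leaves B via a parent).
Parents of B: {A}.
Enumerating:
  P1: B <- A <- F -> L
That exhausts the simple backdoor paths. Count: 1.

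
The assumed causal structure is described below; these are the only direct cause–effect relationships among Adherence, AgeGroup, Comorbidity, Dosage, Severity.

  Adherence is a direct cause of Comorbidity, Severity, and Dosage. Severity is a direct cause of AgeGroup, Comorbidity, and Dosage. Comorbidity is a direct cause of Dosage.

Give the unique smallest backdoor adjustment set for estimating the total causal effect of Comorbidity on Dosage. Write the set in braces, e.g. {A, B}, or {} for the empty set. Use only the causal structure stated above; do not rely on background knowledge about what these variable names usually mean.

{Adherence, Severity}

Variables eligible for adjustment (non-descendants of Comorbidity, excluding Comorbidity and Dosage): {Adherence, AgeGroup, Severity}.
Backdoor paths from Comorbidity to Dosage:
  P1: Comorbidity <- Adherence -> Severity -> Dosage
  P2: Comorbidity <- Adherence -> Dosage
  P3: Comorbidity <- Severity <- Adherence -> Dosage
  P4: Comorbidity <- Severity -> Dosage
The empty set is not sufficient: P1 (Comorbidity <- Adherence -> Severity -> Dosage) has no collider blocking it and no conditioned non-collider, so it is open.
Try {Adherence, Severity}:
  P1: blocked at fork node Adherence ∈ conditioning set.
  P2: blocked at fork node Adherence ∈ conditioning set.
  P3: blocked at chain node Severity ∈ conditioning set.
  P4: blocked at fork node Severity ∈ conditioning set.
{Adherence, Severity} contains no descendant of Comorbidity and blocks every backdoor path.
Every element of {Adherence, Severity} is needed (dropping Adherence leaves P2 open; dropping Severity leaves P4 open), so no proper subset is valid.
Among all size-2 subsets of the eligible variables, only {Adherence, Severity} blocks every backdoor path, so it is the unique smallest valid adjustment set.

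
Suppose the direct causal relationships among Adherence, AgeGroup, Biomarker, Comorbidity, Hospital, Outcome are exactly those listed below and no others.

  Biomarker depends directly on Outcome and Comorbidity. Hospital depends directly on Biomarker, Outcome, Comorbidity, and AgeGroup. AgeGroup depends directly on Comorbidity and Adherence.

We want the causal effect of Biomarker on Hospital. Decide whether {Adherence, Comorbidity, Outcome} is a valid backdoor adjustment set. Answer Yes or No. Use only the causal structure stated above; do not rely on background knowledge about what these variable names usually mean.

Yes

Backdoor paths from Biomarker to Hospital (paths whose first edge points into Biomarker):
  P1: Biomarker <- Comorbidity -> AgeGroup -> Hospital
  P2: Biomarker <- Comorbidity -> Hospital
  P3: Biomarker <- Outcome -> Hospital
Condition 1 (no descendant of Biomarker in the set): holds — descendants of Biomarker are {Hospital}; none are in {Adherence, Comorbidity, Outcome}.
Condition 2 (every backdoor path blocked by {Adherence, Comorbidity, Outcome}):
  P1: blocked at fork node Comorbidity ∈ conditioning set.
  P2: blocked at fork node Comorbidity ∈ conditioning set.
  P3: blocked at fork node Outcome ∈ conditioning set.
{Adherence, Comorbidity, Outcome} satisfies the backdoor criterion.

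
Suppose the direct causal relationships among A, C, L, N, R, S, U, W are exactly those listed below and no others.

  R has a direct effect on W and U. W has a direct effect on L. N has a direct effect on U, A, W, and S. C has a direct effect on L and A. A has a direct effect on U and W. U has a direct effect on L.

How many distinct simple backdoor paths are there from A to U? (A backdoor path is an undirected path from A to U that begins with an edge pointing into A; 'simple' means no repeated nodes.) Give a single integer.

6

A backdoor path from A to U is any simple undirected path whose first edge points into A (i.e. leaves A via a parent).
Parents of A: {C, N}.
Enumerating:
  P1: A <- N -> W <- R -> U
  P2: A <- N -> W -> L <- U
  P3: A <- N -> U
  P4: A <- C -> L <- W <- R -> U
  P5: A <- C -> L <- W <- N -> U
  P6: A <- C -> L <- U
That exhausts the simple backdoor paths. Count: 6.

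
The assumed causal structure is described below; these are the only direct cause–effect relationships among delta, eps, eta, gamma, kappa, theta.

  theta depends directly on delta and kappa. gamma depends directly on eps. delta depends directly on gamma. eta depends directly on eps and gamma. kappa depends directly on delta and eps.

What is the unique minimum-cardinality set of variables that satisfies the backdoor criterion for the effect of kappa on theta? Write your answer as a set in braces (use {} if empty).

Variables eligible for adjustment (non-descendants of kappa, excluding kappa and theta): {delta, eps, eta, gamma}.
Backdoor paths from kappa to theta:
  P1: kappa <- eps -> gamma -> delta -> theta
  P2: kappa <- eps -> eta <- gamma -> delta -> theta
  P3: kappa <- delta -> theta
The empty set is not sufficient: P1 (kappa <- eps -> gamma -> delta -> theta) has no collider blocking it and no conditioned non-collider, so it is open.
Try {delta}:
  P1: blocked at chain node delta ∈ conditioning set.
  P2: blocked at collider eta (neither it nor any descendant is in the conditioning set).
  P3: blocked at fork node delta ∈ conditioning set.
{delta} contains no descendant of kappa and blocks every backdoor path.
No other singleton works — e.g. {eps} leaves P3 open — so {delta} is the unique smallest valid adjustment set.

{delta}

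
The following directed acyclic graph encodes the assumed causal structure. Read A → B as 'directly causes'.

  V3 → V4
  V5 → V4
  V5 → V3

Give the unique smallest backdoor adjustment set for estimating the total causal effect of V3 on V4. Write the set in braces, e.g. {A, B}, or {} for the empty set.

{V5}

Variables eligible for adjustment (non-descendants of V3, excluding V3 and V4): {V5}.
Backdoor paths from V3 to V4:
  P1: V3 <- V5 -> V4
The empty set is not sufficient: P1 (V3 <- V5 -> V4) has no collider blocking it and no conditioned non-collider, so it is open.
Try {V5}:
  P1: blocked at fork node V5 ∈ conditioning set.
{V5} contains no descendant of V3 and blocks every backdoor path.
{V5} is the unique smallest valid adjustment set.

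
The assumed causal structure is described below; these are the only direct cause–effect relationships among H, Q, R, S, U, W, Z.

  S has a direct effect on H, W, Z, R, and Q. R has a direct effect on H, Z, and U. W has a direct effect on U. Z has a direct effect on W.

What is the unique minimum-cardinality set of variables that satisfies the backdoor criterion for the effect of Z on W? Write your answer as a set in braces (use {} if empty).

{S}

Variables eligible for adjustment (non-descendants of Z, excluding Z and W): {H, Q, R, S}.
Backdoor paths from Z to W:
  P1: Z <- S -> R -> U <- W
  P2: Z <- S -> W
  P3: Z <- S -> H <- R -> U <- W
  P4: Z <- R <- S -> W
  P5: Z <- R -> H <- S -> W
  P6: Z <- R -> U <- W
The empty set is not sufficient: P2 (Z <- S -> W) has no collider blocking it and no conditioned non-collider, so it is open.
Try {S}:
  P1: blocked at fork node S ∈ conditioning set.
  P2: blocked at fork node S ∈ conditioning set.
  P3: blocked at fork node S ∈ conditioning set.
  P4: blocked at fork node S ∈ conditioning set.
  P5: blocked at collider H (neither it nor any descendant is in the conditioning set).
  P6: blocked at collider U (neither it nor any descendant is in the conditioning set).
{S} contains no descendant of Z and blocks every backdoor path.
No other singleton works — e.g. {Q} leaves P2 open — so {S} is the unique smallest valid adjustment set.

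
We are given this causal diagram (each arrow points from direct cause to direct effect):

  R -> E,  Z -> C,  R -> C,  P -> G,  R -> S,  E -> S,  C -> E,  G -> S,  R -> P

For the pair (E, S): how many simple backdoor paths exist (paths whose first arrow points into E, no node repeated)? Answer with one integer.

A backdoor path from E to S is any simple undirected path whose first edge points into E (i.e. leaves E via a parent).
Parents of E: {C, R}.
Enumerating:
  P1: E <- R -> P -> G -> S
  P2: E <- R -> S
  P3: E <- C <- R -> P -> G -> S
  P4: E <- C <- R -> S
That exhausts the simple backdoor paths. Count: 4.

4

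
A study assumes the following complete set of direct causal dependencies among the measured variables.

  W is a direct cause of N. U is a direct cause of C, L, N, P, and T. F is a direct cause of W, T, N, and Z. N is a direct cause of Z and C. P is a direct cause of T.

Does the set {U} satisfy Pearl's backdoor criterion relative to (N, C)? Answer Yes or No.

Yes

Backdoor paths from N to C (paths whose first edge points into N):
  P1: N <- F -> T <- U -> C
  P2: N <- F -> T <- P <- U -> C
  P3: N <- W <- F -> T <- U -> C
  P4: N <- W <- F -> T <- P <- U -> C
  P5: N <- U -> C
Condition 1 (no descendant of N in the set): holds — descendants of N are {C, Z}; none are in {U}.
Condition 2 (every backdoor path blocked by {U}):
  P1: blocked at collider T (neither it nor any descendant is in the conditioning set).
  P2: blocked at collider T (neither it nor any descendant is in the conditioning set).
  P3: blocked at collider T (neither it nor any descendant is in the conditioning set).
  P4: blocked at collider T (neither it nor any descendant is in the conditioning set).
  P5: blocked at fork node U ∈ conditioning set.
{U} satisfies the backdoor criterion.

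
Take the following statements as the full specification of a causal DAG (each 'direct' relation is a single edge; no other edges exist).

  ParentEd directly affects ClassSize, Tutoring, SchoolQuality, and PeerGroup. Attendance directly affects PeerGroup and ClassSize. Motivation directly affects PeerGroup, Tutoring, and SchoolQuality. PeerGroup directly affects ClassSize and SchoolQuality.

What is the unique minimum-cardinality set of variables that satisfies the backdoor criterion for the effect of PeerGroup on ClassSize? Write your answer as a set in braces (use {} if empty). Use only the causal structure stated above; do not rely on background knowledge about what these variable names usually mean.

Variables eligible for adjustment (non-descendants of PeerGroup, excluding PeerGroup and ClassSize): {Attendance, Motivation, ParentEd, Tutoring}.
Backdoor paths from PeerGroup to ClassSize:
  P1: PeerGroup <- ParentEd -> ClassSize
  P2: PeerGroup <- Attendance -> ClassSize
  P3: PeerGroup <- Motivation -> Tutoring <- ParentEd -> ClassSize
  P4: PeerGroup <- Motivation -> SchoolQuality <- ParentEd -> ClassSize
The empty set is not sufficient: P1 (PeerGroup <- ParentEd -> ClassSize) has no collider blocking it and no conditioned non-collider, so it is open.
Try {Attendance, ParentEd}:
  P1: blocked at fork node ParentEd ∈ conditioning set.
  P2: blocked at fork node Attendance ∈ conditioning set.
  P3: blocked at collider Tutoring (neither it nor any descendant is in the conditioning set).
  P4: blocked at collider SchoolQuality (neither it nor any descendant is in the conditioning set).
{Attendance, ParentEd} contains no descendant of PeerGroup and blocks every backdoor path.
Every element of {Attendance, ParentEd} is needed (dropping Attendance leaves P2 open; dropping ParentEd leaves P1 open), so no proper subset is valid.
Among all size-2 subsets of the eligible variables, only {Attendance, ParentEd} blocks every backdoor path, so it is the unique smallest valid adjustment set.

{Attendance, ParentEd}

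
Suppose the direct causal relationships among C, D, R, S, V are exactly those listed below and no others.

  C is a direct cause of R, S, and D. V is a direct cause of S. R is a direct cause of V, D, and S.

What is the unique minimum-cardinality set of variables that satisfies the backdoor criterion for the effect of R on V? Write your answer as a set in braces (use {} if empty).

{}

Variables eligible for adjustment (non-descendants of R, excluding R and V): {C}.
Backdoor paths from R to V:
  P1: R <- C -> S <- V
Each backdoor path contains an unconditioned collider, so every path is already blocked with the empty conditioning set:
  P1: blocked at collider S (neither it nor any descendant is in the conditioning set).
The empty set is therefore the unique smallest valid set.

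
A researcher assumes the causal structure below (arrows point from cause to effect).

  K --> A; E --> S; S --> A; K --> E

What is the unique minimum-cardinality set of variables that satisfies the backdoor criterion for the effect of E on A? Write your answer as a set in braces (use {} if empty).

{K}

Variables eligible for adjustment (non-descendants of E, excluding E and A): {K}.
Backdoor paths from E to A:
  P1: E <- K -> A
The empty set is not sufficient: P1 (E <- K -> A) has no collider blocking it and no conditioned non-collider, so it is open.
Try {K}:
  P1: blocked at fork node K ∈ conditioning set.
{K} contains no descendant of E and blocks every backdoor path.
{K} is the unique smallest valid adjustment set.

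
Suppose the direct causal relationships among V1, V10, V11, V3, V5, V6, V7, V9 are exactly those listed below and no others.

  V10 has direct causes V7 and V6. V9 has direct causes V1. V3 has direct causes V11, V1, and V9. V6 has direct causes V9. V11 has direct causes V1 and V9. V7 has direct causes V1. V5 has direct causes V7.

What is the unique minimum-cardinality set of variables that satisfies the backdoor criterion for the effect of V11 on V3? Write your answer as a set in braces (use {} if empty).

Variables eligible for adjustment (non-descendants of V11, excluding V11 and V3): {V1, V10, V5, V6, V7, V9}.
Backdoor paths from V11 to V3:
  P1: V11 <- V1 -> V7 -> V10 <- V6 <- V9 -> V3
  P2: V11 <- V1 -> V9 -> V3
  P3: V11 <- V1 -> V3
  P4: V11 <- V9 <- V1 -> V3
  P5: V11 <- V9 -> V6 -> V10 <- V7 <- V1 -> V3
  P6: V11 <- V9 -> V3
The empty set is not sufficient: P2 (V11 <- V1 -> V9 -> V3) has no collider blocking it and no conditioned non-collider, so it is open.
Try {V1, V9}:
  P1: blocked at fork node V1 ∈ conditioning set.
  P2: blocked at fork node V1 ∈ conditioning set.
  P3: blocked at fork node V1 ∈ conditioning set.
  P4: blocked at chain node V9 ∈ conditioning set.
  P5: blocked at fork node V9 ∈ conditioning set.
  P6: blocked at fork node V9 ∈ conditioning set.
{V1, V9} contains no descendant of V11 and blocks every backdoor path.
Every element of {V1, V9} is needed (dropping V1 leaves P3 open; dropping V9 leaves P6 open), so no proper subset is valid.
Among all size-2 subsets of the eligible variables, only {V1, V9} blocks every backdoor path, so it is the unique smallest valid adjustment set.

{V1, V9}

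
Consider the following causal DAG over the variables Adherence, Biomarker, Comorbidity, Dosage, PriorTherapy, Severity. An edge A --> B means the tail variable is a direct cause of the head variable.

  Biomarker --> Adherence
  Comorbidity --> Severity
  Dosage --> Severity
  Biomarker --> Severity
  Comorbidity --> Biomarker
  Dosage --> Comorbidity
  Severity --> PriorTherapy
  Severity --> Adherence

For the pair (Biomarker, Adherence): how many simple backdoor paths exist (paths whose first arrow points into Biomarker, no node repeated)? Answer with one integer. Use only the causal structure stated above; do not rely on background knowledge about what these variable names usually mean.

A backdoor path from Biomarker to Adherence is any simple undirected path whose first edge points into Biomarker (i.e. leaves Biomarker via a parent).
Parents of Biomarker: {Comorbidity}.
Enumerating:
  P1: Biomarker <- Comorbidity <- Dosage -> Severity -> Adherence
  P2: Biomarker <- Comorbidity -> Severity -> Adherence
That exhausts the simple backdoor paths. Count: 2.

2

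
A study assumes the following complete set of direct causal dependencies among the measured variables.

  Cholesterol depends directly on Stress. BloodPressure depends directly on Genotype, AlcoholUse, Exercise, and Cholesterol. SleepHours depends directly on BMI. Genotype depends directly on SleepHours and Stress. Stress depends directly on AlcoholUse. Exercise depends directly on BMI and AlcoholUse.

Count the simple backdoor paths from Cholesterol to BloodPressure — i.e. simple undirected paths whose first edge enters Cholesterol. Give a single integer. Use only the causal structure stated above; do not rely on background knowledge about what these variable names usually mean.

A backdoor path from Cholesterol to BloodPressure is any simple undirected path whose first edge points into Cholesterol (i.e. leaves Cholesterol via a parent).
Parents of Cholesterol: {Stress}.
Enumerating:
  P1: Cholesterol <- Stress <- AlcoholUse -> Exercise <- BMI -> SleepHours -> Genotype -> BloodPressure
  P2: Cholesterol <- Stress <- AlcoholUse -> Exercise -> BloodPressure
  P3: Cholesterol <- Stress <- AlcoholUse -> BloodPressure
  P4: Cholesterol <- Stress -> Genotype <- SleepHours <- BMI -> Exercise <- AlcoholUse -> BloodPressure
  P5: Cholesterol <- Stress -> Genotype <- SleepHours <- BMI -> Exercise -> BloodPressure
  P6: Cholesterol <- Stress -> Genotype -> BloodPressure
That exhausts the simple backdoor paths. Count: 6.

6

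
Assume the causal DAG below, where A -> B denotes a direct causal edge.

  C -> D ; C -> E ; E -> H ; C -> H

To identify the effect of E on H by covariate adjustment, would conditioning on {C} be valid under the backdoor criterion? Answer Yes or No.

Yes

Backdoor paths from E to H (paths whose first edge points into E):
  P1: E <- C -> H
Condition 1 (no descendant of E in the set): holds — descendants of E are {H}; none are in {C}.
Condition 2 (every backdoor path blocked by {C}):
  P1: blocked at fork node C ∈ conditioning set.
{C} satisfies the backdoor criterion.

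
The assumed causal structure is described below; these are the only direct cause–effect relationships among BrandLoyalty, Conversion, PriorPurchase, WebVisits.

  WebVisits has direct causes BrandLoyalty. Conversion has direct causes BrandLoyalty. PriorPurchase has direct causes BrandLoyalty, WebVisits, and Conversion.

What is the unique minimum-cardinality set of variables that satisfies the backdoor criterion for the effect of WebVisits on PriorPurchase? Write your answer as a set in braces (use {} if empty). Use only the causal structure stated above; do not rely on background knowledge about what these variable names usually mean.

Variables eligible for adjustment (non-descendants of WebVisits, excluding WebVisits and PriorPurchase): {BrandLoyalty, Conversion}.
Backdoor paths from WebVisits to PriorPurchase:
  P1: WebVisits <- BrandLoyalty -> Conversion -> PriorPurchase
  P2: WebVisits <- BrandLoyalty -> PriorPurchase
The empty set is not sufficient: P1 (WebVisits <- BrandLoyalty -> Conversion -> PriorPurchase) has no collider blocking it and no conditioned non-collider, so it is open.
Try {BrandLoyalty}:
  P1: blocked at fork node BrandLoyalty ∈ conditioning set.
  P2: blocked at fork node BrandLoyalty ∈ conditioning set.
{BrandLoyalty} contains no descendant of WebVisits and blocks every backdoor path.
No other singleton works — e.g. {Conversion} leaves P2 open — so {BrandLoyalty} is the unique smallest valid adjustment set.

{BrandLoyalty}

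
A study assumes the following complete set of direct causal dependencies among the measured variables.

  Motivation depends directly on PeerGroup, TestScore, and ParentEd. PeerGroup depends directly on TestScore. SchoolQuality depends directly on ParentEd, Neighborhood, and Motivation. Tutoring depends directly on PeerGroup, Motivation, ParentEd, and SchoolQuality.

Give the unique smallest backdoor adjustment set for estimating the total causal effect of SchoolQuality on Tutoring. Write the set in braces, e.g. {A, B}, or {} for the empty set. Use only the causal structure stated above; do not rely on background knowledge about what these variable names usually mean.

{Motivation, ParentEd}

Variables eligible for adjustment (non-descendants of SchoolQuality, excluding SchoolQuality and Tutoring): {Motivation, Neighborhood, ParentEd, PeerGroup, TestScore}.
Backdoor paths from SchoolQuality to Tutoring:
  P1: SchoolQuality <- ParentEd -> Motivation <- TestScore -> PeerGroup -> Tutoring
  P2: SchoolQuality <- ParentEd -> Motivation <- PeerGroup -> Tutoring
  P3: SchoolQuality <- ParentEd -> Motivation -> Tutoring
  P4: SchoolQuality <- ParentEd -> Tutoring
  P5: SchoolQuality <- Motivation <- ParentEd -> Tutoring
  P6: SchoolQuality <- Motivation <- TestScore -> PeerGroup -> Tutoring
  P7: SchoolQuality <- Motivation <- PeerGroup -> Tutoring
  P8: SchoolQuality <- Motivation -> Tutoring
The empty set is not sufficient: P3 (SchoolQuality <- ParentEd -> Motivation -> Tutoring) has no collider blocking it and no conditioned non-collider, so it is open.
Try {Motivation, ParentEd}:
  P1: blocked at fork node ParentEd ∈ conditioning set.
  P2: blocked at fork node ParentEd ∈ conditioning set.
  P3: blocked at fork node ParentEd ∈ conditioning set.
  P4: blocked at fork node ParentEd ∈ conditioning set.
  P5: blocked at chain node Motivation ∈ conditioning set.
  P6: blocked at chain node Motivation ∈ conditioning set.
  P7: blocked at chain node Motivation ∈ conditioning set.
  P8: blocked at fork node Motivation ∈ conditioning set.
{Motivation, ParentEd} contains no descendant of SchoolQuality and blocks every backdoor path.
Every element of {Motivation, ParentEd} is needed (dropping Motivation leaves P6 open; dropping ParentEd leaves P1 open), so no proper subset is valid.
Among all size-2 subsets of the eligible variables, only {Motivation, ParentEd} blocks every backdoor path, so it is the unique smallest valid adjustment set.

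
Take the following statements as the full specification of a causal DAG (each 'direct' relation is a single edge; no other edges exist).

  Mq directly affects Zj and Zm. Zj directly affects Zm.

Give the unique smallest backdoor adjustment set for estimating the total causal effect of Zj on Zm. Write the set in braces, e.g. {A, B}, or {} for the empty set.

Variables eligible for adjustment (non-descendants of Zj, excluding Zj and Zm): {Mq}.
Backdoor paths from Zj to Zm:
  P1: Zj <- Mq -> Zm
The empty set is not sufficient: P1 (Zj <- Mq -> Zm) has no collider blocking it and no conditioned non-collider, so it is open.
Try {Mq}:
  P1: blocked at fork node Mq ∈ conditioning set.
{Mq} contains no descendant of Zj and blocks every backdoor path.
{Mq} is the unique smallest valid adjustment set.

{Mq}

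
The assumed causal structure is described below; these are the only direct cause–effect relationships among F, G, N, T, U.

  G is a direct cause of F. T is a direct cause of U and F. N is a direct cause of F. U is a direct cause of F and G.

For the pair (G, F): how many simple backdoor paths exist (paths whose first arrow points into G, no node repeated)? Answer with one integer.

2

A backdoor path from G to F is any simple undirected path whose first edge points into G (i.e. leaves G via a parent).
Parents of G: {U}.
Enumerating:
  P1: G <- U <- T -> F
  P2: G <- U -> F
That exhausts the simple backdoor paths. Count: 2.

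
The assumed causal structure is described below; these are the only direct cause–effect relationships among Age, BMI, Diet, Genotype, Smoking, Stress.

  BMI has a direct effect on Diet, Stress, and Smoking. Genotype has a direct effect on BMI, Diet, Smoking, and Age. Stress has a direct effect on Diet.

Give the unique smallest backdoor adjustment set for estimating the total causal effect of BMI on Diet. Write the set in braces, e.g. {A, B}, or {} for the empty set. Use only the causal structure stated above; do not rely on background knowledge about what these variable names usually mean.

{Genotype}

Variables eligible for adjustment (non-descendants of BMI, excluding BMI and Diet): {Age, Genotype}.
Backdoor paths from BMI to Diet:
  P1: BMI <- Genotype -> Diet
The empty set is not sufficient: P1 (BMI <- Genotype -> Diet) has no collider blocking it and no conditioned non-collider, so it is open.
Try {Genotype}:
  P1: blocked at fork node Genotype ∈ conditioning set.
{Genotype} contains no descendant of BMI and blocks every backdoor path.
No other singleton works — e.g. {Age} leaves P1 open — so {Genotype} is the unique smallest valid adjustment set.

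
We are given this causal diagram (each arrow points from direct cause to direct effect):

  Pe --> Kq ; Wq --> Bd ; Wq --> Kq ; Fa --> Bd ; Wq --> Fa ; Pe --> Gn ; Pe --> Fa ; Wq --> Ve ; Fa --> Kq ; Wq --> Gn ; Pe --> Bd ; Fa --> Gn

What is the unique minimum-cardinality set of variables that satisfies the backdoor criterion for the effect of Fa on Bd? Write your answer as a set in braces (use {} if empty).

{Pe, Wq}

Variables eligible for adjustment (non-descendants of Fa, excluding Fa and Bd): {Pe, Ve, Wq}.
Backdoor paths from Fa to Bd:
  P1: Fa <- Wq -> Kq <- Pe -> Bd
  P2: Fa <- Wq -> Gn <- Pe -> Bd
  P3: Fa <- Wq -> Bd
  P4: Fa <- Pe -> Kq <- Wq -> Bd
  P5: Fa <- Pe -> Gn <- Wq -> Bd
  P6: Fa <- Pe -> Bd
The empty set is not sufficient: P3 (Fa <- Wq -> Bd) has no collider blocking it and no conditioned non-collider, so it is open.
Try {Pe, Wq}:
  P1: blocked at fork node Wq ∈ conditioning set.
  P2: blocked at fork node Wq ∈ conditioning set.
  P3: blocked at fork node Wq ∈ conditioning set.
  P4: blocked at fork node Pe ∈ conditioning set.
  P5: blocked at fork node Pe ∈ conditioning set.
  P6: blocked at fork node Pe ∈ conditioning set.
{Pe, Wq} contains no descendant of Fa and blocks every backdoor path.
Every element of {Pe, Wq} is needed (dropping Pe leaves P6 open; dropping Wq leaves P3 open), so no proper subset is valid.
Among all size-2 subsets of the eligible variables, only {Pe, Wq} blocks every backdoor path, so it is the unique smallest valid adjustment set.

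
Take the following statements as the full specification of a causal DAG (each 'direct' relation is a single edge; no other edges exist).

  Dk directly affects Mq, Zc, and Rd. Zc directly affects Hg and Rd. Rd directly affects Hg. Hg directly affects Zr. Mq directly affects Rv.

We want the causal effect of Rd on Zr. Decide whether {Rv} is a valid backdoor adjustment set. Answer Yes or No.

Backdoor paths from Rd to Zr (paths whose first edge points into Rd):
  P1: Rd <- Dk -> Zc -> Hg -> Zr
  P2: Rd <- Zc -> Hg -> Zr
Condition 1 (no descendant of Rd in the set): holds — descendants of Rd are {Hg, Zr}; none are in {Rv}.
Condition 2 (every backdoor path blocked by {Rv}):
  P1: open — no interior node is in the conditioning set.
  P2: open — no interior node is in the conditioning set.
{Rv} does not satisfy the backdoor criterion.

No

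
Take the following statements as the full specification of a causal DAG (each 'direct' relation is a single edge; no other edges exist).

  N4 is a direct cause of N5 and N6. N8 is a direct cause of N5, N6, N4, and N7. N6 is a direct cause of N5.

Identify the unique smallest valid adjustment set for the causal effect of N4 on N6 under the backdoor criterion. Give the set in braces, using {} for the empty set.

Variables eligible for adjustment (non-descendants of N4, excluding N4 and N6): {N7, N8}.
Backdoor paths from N4 to N6:
  P1: N4 <- N8 -> N6
  P2: N4 <- N8 -> N5 <- N6
The empty set is not sufficient: P1 (N4 <- N8 -> N6) has no collider blocking it and no conditioned non-collider, so it is open.
Try {N8}:
  P1: blocked at fork node N8 ∈ conditioning set.
  P2: blocked at fork node N8 ∈ conditioning set.
{N8} contains no descendant of N4 and blocks every backdoor path.
No other singleton works — e.g. {N7} leaves P1 open — so {N8} is the unique smallest valid adjustment set.

{N8}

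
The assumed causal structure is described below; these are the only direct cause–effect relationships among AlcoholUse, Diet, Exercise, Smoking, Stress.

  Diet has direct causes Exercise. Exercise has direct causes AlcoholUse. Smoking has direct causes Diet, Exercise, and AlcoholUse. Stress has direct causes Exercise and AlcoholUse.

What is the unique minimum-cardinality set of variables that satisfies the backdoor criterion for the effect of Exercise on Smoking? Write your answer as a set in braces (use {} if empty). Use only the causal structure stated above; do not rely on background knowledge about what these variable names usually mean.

Variables eligible for adjustment (non-descendants of Exercise, excluding Exercise and Smoking): {AlcoholUse}.
Backdoor paths from Exercise to Smoking:
  P1: Exercise <- AlcoholUse -> Smoking
The empty set is not sufficient: P1 (Exercise <- AlcoholUse -> Smoking) has no collider blocking it and no conditioned non-collider, so it is open.
Try {AlcoholUse}:
  P1: blocked at fork node AlcoholUse ∈ conditioning set.
{AlcoholUse} contains no descendant of Exercise and blocks every backdoor path.
{AlcoholUse} is the unique smallest valid adjustment set.

{AlcoholUse}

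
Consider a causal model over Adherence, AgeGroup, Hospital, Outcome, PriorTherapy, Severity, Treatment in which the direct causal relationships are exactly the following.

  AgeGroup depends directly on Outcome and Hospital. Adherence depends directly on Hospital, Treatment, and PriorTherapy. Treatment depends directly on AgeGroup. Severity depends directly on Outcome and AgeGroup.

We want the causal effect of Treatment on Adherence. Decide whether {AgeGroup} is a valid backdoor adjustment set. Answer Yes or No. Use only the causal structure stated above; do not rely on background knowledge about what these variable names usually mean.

Yes

Backdoor paths from Treatment to Adherence (paths whose first edge points into Treatment):
  P1: Treatment <- AgeGroup <- Hospital -> Adherence
Condition 1 (no descendant of Treatment in the set): holds — descendants of Treatment are {Adherence}; none are in {AgeGroup}.
Condition 2 (every backdoor path blocked by {AgeGroup}):
  P1: blocked at chain node AgeGroup ∈ conditioning set.
{AgeGroup} satisfies the backdoor criterion.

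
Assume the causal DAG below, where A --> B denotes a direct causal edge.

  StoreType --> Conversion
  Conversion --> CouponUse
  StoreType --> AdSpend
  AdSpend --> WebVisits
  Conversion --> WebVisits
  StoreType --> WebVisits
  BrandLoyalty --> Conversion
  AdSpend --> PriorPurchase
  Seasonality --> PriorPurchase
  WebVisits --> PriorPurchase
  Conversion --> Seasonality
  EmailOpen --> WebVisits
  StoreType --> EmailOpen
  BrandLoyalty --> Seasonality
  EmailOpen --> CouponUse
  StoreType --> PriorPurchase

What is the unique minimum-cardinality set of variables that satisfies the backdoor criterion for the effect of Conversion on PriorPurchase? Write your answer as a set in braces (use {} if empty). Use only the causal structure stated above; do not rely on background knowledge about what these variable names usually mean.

Variables eligible for adjustment (non-descendants of Conversion, excluding Conversion and PriorPurchase): {AdSpend, BrandLoyalty, EmailOpen, StoreType}.
Backdoor paths from Conversion to PriorPurchase:
  P1: Conversion <- StoreType -> EmailOpen -> WebVisits <- AdSpend -> PriorPurchase
  P2: Conversion <- StoreType -> EmailOpen -> WebVisits -> PriorPurchase
  P3: Conversion <- StoreType -> AdSpend -> WebVisits -> PriorPurchase
  P4: Conversion <- StoreType -> AdSpend -> PriorPurchase
  P5: Conversion <- StoreType -> WebVisits <- AdSpend -> PriorPurchase
  P6: Conversion <- StoreType -> WebVisits -> PriorPurchase
  P7: Conversion <- StoreType -> PriorPurchase
  P8: Conversion <- BrandLoyalty -> Seasonality -> PriorPurchase
The empty set is not sufficient: P2 (Conversion <- StoreType -> EmailOpen -> WebVisits -> PriorPurchase) has no collider blocking it and no conditioned non-collider, so it is open.
Try {BrandLoyalty, StoreType}:
  P1: blocked at fork node StoreType ∈ conditioning set.
  P2: blocked at fork node StoreType ∈ conditioning set.
  P3: blocked at fork node StoreType ∈ conditioning set.
  P4: blocked at fork node StoreType ∈ conditioning set.
  P5: blocked at fork node StoreType ∈ conditioning set.
  P6: blocked at fork node StoreType ∈ conditioning set.
  P7: blocked at fork node StoreType ∈ conditioning set.
  P8: blocked at fork node BrandLoyalty ∈ conditioning set.
{BrandLoyalty, StoreType} contains no descendant of Conversion and blocks every backdoor path.
Every element of {BrandLoyalty, StoreType} is needed (dropping BrandLoyalty leaves P8 open; dropping StoreType leaves P2 open), so no proper subset is valid.
Among all size-2 subsets of the eligible variables, only {BrandLoyalty, StoreType} blocks every backdoor path, so it is the unique smallest valid adjustment set.

{BrandLoyalty, StoreType}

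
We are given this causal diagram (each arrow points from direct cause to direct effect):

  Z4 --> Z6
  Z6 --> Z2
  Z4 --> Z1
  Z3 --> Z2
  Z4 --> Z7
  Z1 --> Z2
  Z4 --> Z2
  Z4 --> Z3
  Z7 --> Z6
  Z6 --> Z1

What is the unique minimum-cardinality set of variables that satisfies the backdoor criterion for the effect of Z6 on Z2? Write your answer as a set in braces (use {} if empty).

Variables eligible for adjustment (non-descendants of Z6, excluding Z6 and Z2): {Z3, Z4, Z7}.
Backdoor paths from Z6 to Z2:
  P1: Z6 <- Z4 -> Z3 -> Z2
  P2: Z6 <- Z4 -> Z1 -> Z2
  P3: Z6 <- Z4 -> Z2
  P4: Z6 <- Z7 <- Z4 -> Z3 -> Z2
  P5: Z6 <- Z7 <- Z4 -> Z1 -> Z2
  P6: Z6 <- Z7 <- Z4 -> Z2
The empty set is not sufficient: P1 (Z6 <- Z4 -> Z3 -> Z2) has no collider blocking it and no conditioned non-collider, so it is open.
Try {Z4}:
  P1: blocked at fork node Z4 ∈ conditioning set.
  P2: blocked at fork node Z4 ∈ conditioning set.
  P3: blocked at fork node Z4 ∈ conditioning set.
  P4: blocked at fork node Z4 ∈ conditioning set.
  P5: blocked at fork node Z4 ∈ conditioning set.
  P6: blocked at fork node Z4 ∈ conditioning set.
{Z4} contains no descendant of Z6 and blocks every backdoor path.
No other singleton works — e.g. {Z7} leaves P1 open — so {Z4} is the unique smallest valid adjustment set.

{Z4}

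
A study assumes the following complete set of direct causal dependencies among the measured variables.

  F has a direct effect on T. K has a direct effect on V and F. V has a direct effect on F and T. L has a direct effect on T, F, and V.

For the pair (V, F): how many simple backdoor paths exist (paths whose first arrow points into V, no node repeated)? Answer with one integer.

3

A backdoor path from V to F is any simple undirected path whose first edge points into V (i.e. leaves V via a parent).
Parents of V: {K, L}.
Enumerating:
  P1: V <- K -> F
  P2: V <- L -> F
  P3: V <- L -> T <- F
That exhausts the simple backdoor paths. Count: 3.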